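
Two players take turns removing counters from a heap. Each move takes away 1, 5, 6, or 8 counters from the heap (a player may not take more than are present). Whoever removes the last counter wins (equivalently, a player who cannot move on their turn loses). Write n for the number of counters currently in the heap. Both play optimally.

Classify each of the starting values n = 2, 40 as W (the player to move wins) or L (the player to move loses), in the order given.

2: L, 40: W

Classify positions by backward induction: terminal positions (no move available) are L. From any other position, the mover wins iff some move reaches an L.
n=0: no move → L
n=1: W (go to 0, an L position)
n=2: L (sole option 1(W) is W)
n=3: W (go to 2, an L position)
n=4: L (sole option 3(W) is W)
n=5: W (go to 4, an L position)
n=6: W (go to 0, an L position)
n=7: W (go to 2, an L position)
n=8: W (go to 2, an L position)
n=9: W (go to 4, an L position)
n=10: W (go to 4, an L position)
n=11: L (options 10(W), 6(W), 5(W), 3(W) are all W)
n=12: W (go to 11, an L position)
n=13: L (options 12(W), 8(W), 7(W), 5(W) are all W)
n=14: W (go to 13, an L position)
n=15: L (options 14(W), 10(W), 9(W), 7(W) are all W)
n=16: W (go to 15, an L position)
n=17: W (go to 11, an L position)
n=18: W (go to 13, an L position)
n=19: W (go to 13, an L position)
n=20: W (go to 15, an L position)
n=21: W (go to 15, an L position)
n=22: L (options 21(W), 17(W), 16(W), 14(W) are all W)
n=23: W (go to 22, an L position)
n=24: L (options 23(W), 19(W), 18(W), 16(W) are all W)
n=25: W (go to 24, an L position)
n=26: L (options 25(W), 21(W), 20(W), 18(W) are all W)
n=27: W (go to 26, an L position)
n=28: W (go to 22, an L position)
n=29: W (go to 24, an L position)
n=30: W (go to 24, an L position)
n=31: W (go to 26, an L position)
n=32: W (go to 26, an L position)
n=33: L (options 32(W), 28(W), 27(W), 25(W) are all W)
n=34: W (go to 33, an L position)
n=35: L (options 34(W), 30(W), 29(W), 27(W) are all W)
n=36: W (go to 35, an L position)
n=37: L (options 36(W), 32(W), 31(W), 29(W) are all W)
n=38: W (go to 37, an L position)
n=39: W (go to 33, an L position)
n=40: W (go to 35, an L position)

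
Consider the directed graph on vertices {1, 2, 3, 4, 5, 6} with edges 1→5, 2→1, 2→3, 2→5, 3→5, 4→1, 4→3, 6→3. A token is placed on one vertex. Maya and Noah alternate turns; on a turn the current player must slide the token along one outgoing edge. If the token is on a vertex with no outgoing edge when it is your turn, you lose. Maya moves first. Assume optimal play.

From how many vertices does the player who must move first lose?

3

Compute win/loss labels from the base case upward. A position with no move is L. Any other position is W if it can reach an L in one move, else L.
Every edge goes from a vertex to one that appears earlier in the order 5, 3, 1, 2, 6, 4, so processing vertices in that order labels each vertex after all of its successors.
5: no outgoing edge → L
3: W (go to 5, an L position)
1: W (go to 5, an L position)
2: W (go to 5, an L position)
6: L (sole option 3(W) is W)
4: L (options 1(W), 3(W) are all W)
The L vertices are 4, 5, 6; that is 3 in all.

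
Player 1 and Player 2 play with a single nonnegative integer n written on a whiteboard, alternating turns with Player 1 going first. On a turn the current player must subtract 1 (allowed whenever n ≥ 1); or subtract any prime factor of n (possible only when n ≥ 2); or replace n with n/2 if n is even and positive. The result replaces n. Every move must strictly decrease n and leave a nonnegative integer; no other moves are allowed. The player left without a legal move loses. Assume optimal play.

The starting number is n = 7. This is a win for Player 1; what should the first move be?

Positions with no move are L. A position that does have a move is losing for the player to move precisely when every available move leads to a winning position for the opponent. Fill in the labels:
n=0: no move → L
n=1: can move to 0, which is L ⇒ W
n=2: can move to 0, which is L ⇒ W
n=3: can move to 0, which is L ⇒ W
n=4: moves to 2(W), 3(W); every one is W ⇒ L
n=5: can move to 0, which is L ⇒ W
n=6: can move to 4, which is L ⇒ W
n=7: can move to 0, which is L ⇒ W
From 7, the L positions reachable in one move are: 0.

Move to 0.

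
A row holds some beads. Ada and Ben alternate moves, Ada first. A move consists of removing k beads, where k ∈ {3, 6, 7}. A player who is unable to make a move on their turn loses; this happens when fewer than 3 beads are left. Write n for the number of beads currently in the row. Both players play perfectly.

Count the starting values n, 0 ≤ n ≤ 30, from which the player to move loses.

Positions with no move are L. A position that does have a move is losing for the player to move precisely when every available move leads to a winning position for the opponent. Fill in the labels:
n=0: no move → L
n=1: no move → L
n=2: no move → L
n=3: →0(L), so W
n=4: →1(L), so W
n=5: →2(L), so W
n=6: →0(L), so W
n=7: →1(L), so W
n=8: →2(L), so W
n=9: →2(L), so W
n=10: →7(W), 4(W), 3(W) — all W, so L
n=11: →8(W), 5(W), 4(W) — all W, so L
n=12: →9(W), 6(W), 5(W) — all W, so L
n=13: →10(L), so W
n=14: →11(L), so W
n=15: →12(L), so W
n=16: →10(L), so W
n=17: →11(L), so W
n=18: →12(L), so W
n=19: →12(L), so W
n=20: →17(W), 14(W), 13(W) — all W, so L
n=21: →18(W), 15(W), 14(W) — all W, so L
n=22: →19(W), 16(W), 15(W) — all W, so L
n=23: →20(L), so W
n=24: →21(L), so W
n=25: →22(L), so W
n=26: →20(L), so W
n=27: →21(L), so W
n=28: →22(L), so W
n=29: →22(L), so W
n=30: →27(W), 24(W), 23(W) — all W, so L
L entries with 0 ≤ n ≤ 30: n = 0, 1, 2, 10, 11, 12, 20, 21, 22, 30; that makes 10.

10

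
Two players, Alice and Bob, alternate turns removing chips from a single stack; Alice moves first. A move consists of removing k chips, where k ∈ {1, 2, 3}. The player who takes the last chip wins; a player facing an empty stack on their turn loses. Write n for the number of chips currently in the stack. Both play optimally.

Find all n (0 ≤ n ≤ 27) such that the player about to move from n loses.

Positions with no move are L. A position that does have a move is losing for the player to move precisely when every available move leads to a winning position for the opponent. Fill in the labels:
n=0: no move → L
n=1: W (go to 0, an L position)
n=2: W (go to 0, an L position)
n=3: W (go to 0, an L position)
n=4: L (options 3(W), 2(W), 1(W) are all W)
n=5: W (go to 4, an L position)
n=6: W (go to 4, an L position)
n=7: W (go to 4, an L position)
n=8: L (options 7(W), 6(W), 5(W) are all W)
n=9: W (go to 8, an L position)
n=10: W (go to 8, an L position)
n=11: W (go to 8, an L position)
n=12: L (options 11(W), 10(W), 9(W) are all W)
n=13: W (go to 12, an L position)
n=14: W (go to 12, an L position)
n=15: W (go to 12, an L position)
n=16: L (options 15(W), 14(W), 13(W) are all W)
n=17: W (go to 16, an L position)
n=18: W (go to 16, an L position)
n=19: W (go to 16, an L position)
n=20: L (options 19(W), 18(W), 17(W) are all W)
n=21: W (go to 20, an L position)
n=22: W (go to 20, an L position)
n=23: W (go to 20, an L position)
n=24: L (options 23(W), 22(W), 21(W) are all W)
n=25: W (go to 24, an L position)
n=26: W (go to 24, an L position)
n=27: W (go to 24, an L position)
Reading off the rows marked L gives the requested list; there are 7 such values of n.

0, 4, 8, 12, 16, 20, 24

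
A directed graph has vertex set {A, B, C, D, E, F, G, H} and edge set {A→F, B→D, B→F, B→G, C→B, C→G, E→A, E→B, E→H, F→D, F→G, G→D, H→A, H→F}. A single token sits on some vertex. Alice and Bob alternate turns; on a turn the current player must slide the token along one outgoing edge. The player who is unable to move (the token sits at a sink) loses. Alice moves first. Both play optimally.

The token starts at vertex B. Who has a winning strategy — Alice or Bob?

Alice wins.

Classify positions by backward induction: terminal positions (no move available) are L. From any other position, the mover wins iff some move reaches an L.
Every edge goes from a vertex to one that appears earlier in the order D, G, F, A, B, C, H, E, so processing vertices in that order labels each vertex after all of its successors.
D: no outgoing edge → L
G: can move to D, which is L ⇒ W
F: can move to D, which is L ⇒ W
A: the only move is to F(W), a W ⇒ L
B: can move to D, which is L ⇒ W
C: moves to B(W), G(W); every one is W ⇒ L
H: can move to A, which is L ⇒ W
E: can move to A, which is L ⇒ W
From B Alice can move to D, reaching an L position.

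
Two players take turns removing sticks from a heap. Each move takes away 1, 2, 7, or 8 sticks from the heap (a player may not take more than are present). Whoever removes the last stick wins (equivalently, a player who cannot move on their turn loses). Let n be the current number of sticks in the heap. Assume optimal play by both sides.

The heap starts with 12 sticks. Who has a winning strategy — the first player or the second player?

Positions with no move are L. A position that does have a move is losing for the player to move precisely when every available move leads to a winning position for the opponent. Fill in the labels:
n=0: no move → L
n=1: can move to 0, which is L ⇒ W
n=2: can move to 0, which is L ⇒ W
n=3: moves to 2(W), 1(W); every one is W ⇒ L
n=4: can move to 3, which is L ⇒ W
n=5: can move to 3, which is L ⇒ W
n=6: moves to 5(W), 4(W); every one is W ⇒ L
n=7: can move to 6, which is L ⇒ W
n=8: can move to 6, which is L ⇒ W
n=9: moves to 8(W), 7(W), 2(W), 1(W); every one is W ⇒ L
n=10: can move to 9, which is L ⇒ W
n=11: can move to 9, which is L ⇒ W
n=12: moves to 11(W), 10(W), 5(W), 4(W); every one is W ⇒ L
The starting position 12 is L: whatever the player to move does, the opponent receives a W position.

The second player wins.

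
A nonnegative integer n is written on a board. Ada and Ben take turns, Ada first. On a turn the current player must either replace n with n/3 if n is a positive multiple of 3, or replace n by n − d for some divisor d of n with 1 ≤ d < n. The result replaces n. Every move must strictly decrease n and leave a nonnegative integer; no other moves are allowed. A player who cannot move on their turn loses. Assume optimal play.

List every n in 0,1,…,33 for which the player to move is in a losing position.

0, 1, 4, 7, 9, 11, 13, 15, 17, 19, 23, 25, 28, 31

Label each position W (a win for the player to move) or L (a loss). A position with no legal move is L; any other position is W exactly when some move reaches an L, and L when every move reaches a W.
n=0: no move → L
n=1: no move → L
n=2: →1(L), so W
n=3: →1(L), so W
n=4: →2(W), 3(W) — all W, so L
n=5: →4(L), so W
n=6: →4(L), so W
n=7: →6(W) only, which is W, so L
n=8: →4(L), so W
n=9: →3(W), 6(W), 8(W) — all W, so L
n=10: →9(L), so W
n=11: →10(W) only, which is W, so L
n=12: →4(L), so W
n=13: →12(W) only, which is W, so L
n=14: →7(L), so W
n=15: →5(W), 10(W), 12(W), 14(W) — all W, so L
n=16: →15(L), so W
n=17: →16(W) only, which is W, so L
n=18: →9(L), so W
n=19: →18(W) only, which is W, so L
n=20: →15(L), so W
n=21: →7(L), so W
n=22: →11(L), so W
n=23: →22(W) only, which is W, so L
n=24: →23(L), so W
n=25: →20(W), 24(W) — all W, so L
n=26: →13(L), so W
n=27: →9(L), so W
n=28: →14(W), 21(W), 24(W), 26(W), 27(W) — all W, so L
n=29: →28(L), so W
n=30: →15(L), so W
n=31: →30(W) only, which is W, so L
n=32: →28(L), so W
n=33: →11(L), so W
Reading off the rows marked L gives the requested list; there are 14 such values of n.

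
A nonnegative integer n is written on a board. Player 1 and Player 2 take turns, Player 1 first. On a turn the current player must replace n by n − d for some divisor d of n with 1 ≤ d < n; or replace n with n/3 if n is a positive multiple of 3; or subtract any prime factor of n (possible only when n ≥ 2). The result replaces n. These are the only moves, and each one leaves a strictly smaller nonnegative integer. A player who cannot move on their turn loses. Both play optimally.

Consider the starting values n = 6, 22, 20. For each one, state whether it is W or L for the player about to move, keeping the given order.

Compute win/loss labels from the base case upward. A position with no move is L. Any other position is W if it can reach an L in one move, else L.
n=0: no move → L
n=1: no move → L
n=2: can move to 0, which is L ⇒ W
n=3: can move to 0, which is L ⇒ W
n=4: moves to 2(W), 3(W); every one is W ⇒ L
n=5: can move to 0, which is L ⇒ W
n=6: can move to 4, which is L ⇒ W
n=7: can move to 0, which is L ⇒ W
n=8: can move to 4, which is L ⇒ W
n=9: moves to 3(W), 6(W), 8(W); every one is W ⇒ L
n=10: can move to 9, which is L ⇒ W
n=11: can move to 0, which is L ⇒ W
n=12: can move to 4, which is L ⇒ W
n=13: can move to 0, which is L ⇒ W
n=14: moves to 7(W), 12(W), 13(W); every one is W ⇒ L
n=15: can move to 14, which is L ⇒ W
n=16: can move to 14, which is L ⇒ W
n=17: can move to 0, which is L ⇒ W
n=18: can move to 9, which is L ⇒ W
n=19: can move to 0, which is L ⇒ W
n=20: moves to 10(W), 15(W), 16(W), 18(W), 19(W); every one is W ⇒ L
n=21: can move to 14, which is L ⇒ W
n=22: can move to 20, which is L ⇒ W

6: W, 22: W, 20: L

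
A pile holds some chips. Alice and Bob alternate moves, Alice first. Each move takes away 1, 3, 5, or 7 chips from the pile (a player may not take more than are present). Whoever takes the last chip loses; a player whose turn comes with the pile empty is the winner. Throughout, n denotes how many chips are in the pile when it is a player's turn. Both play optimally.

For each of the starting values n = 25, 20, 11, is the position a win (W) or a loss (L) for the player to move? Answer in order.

Work bottom-up. With no move the player to move wins. Otherwise the position is W if at least one move leads to an L position for the opponent, and L if every move leads to a W.
n=0: no move; the opponent has just taken the last chip and therefore loses → W
n=1: only reaches 0(W), which is W → L
n=2: reaches L-position 1 → W
n=3: only reaches 2(W), 0(W), all W → L
n=4: reaches L-position 3 → W
n=5: only reaches 4(W), 2(W), 0(W), all W → L
n=6: reaches L-position 5 → W
n=7: only reaches 6(W), 4(W), 2(W), 0(W), all W → L
n=8: reaches L-position 7 → W
n=9: only reaches 8(W), 6(W), 4(W), 2(W), all W → L
n=10: reaches L-position 9 → W
n=11: only reaches 10(W), 8(W), 6(W), 4(W), all W → L
n=12: reaches L-position 11 → W
n=13: only reaches 12(W), 10(W), 8(W), 6(W), all W → L
n=14: reaches L-position 13 → W
n=15: only reaches 14(W), 12(W), 10(W), 8(W), all W → L
n=16: reaches L-position 15 → W
n=17: only reaches 16(W), 14(W), 12(W), 10(W), all W → L
n=18: reaches L-position 17 → W
n=19: only reaches 18(W), 16(W), 14(W), 12(W), all W → L
n=20: reaches L-position 19 → W
n=21: only reaches 20(W), 18(W), 16(W), 14(W), all W → L
n=22: reaches L-position 21 → W
n=23: only reaches 22(W), 20(W), 18(W), 16(W), all W → L
n=24: reaches L-position 23 → W
n=25: only reaches 24(W), 22(W), 20(W), 18(W), all W → L

25: L, 20: W, 11: L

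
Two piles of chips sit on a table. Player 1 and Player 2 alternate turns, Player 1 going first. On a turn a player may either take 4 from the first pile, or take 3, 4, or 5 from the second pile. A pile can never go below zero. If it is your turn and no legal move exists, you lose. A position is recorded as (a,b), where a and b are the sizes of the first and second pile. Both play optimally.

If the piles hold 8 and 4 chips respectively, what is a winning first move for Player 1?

Move to (4,4).

Positions with no move are L. A position that does have a move is losing for the player to move precisely when every available move leads to a winning position for the opponent. Fill in the labels:
No move ever increases a pile, so every position that can arise here has a ≤ 8 and b ≤ 4; it is enough to label the cells with 0 ≤ a ≤ 8 and 0 ≤ b ≤ 4.
Every move lowers a or b (never raises either), so fill the grid row by row in increasing a, and left to right within a row: each cell's successors are then already labelled.
      b=0  b=1  b=2  b=3  b=4
a=0:    L    L    L    W    W
a=1:    L    L    L    W    W
a=2:    L    L    L    W    W
a=3:    L    L    L    W    W
a=4:    W    W    W    L    L
a=5:    W    W    W    L    L
a=6:    W    W    W    L    L
a=7:    W    W    W    L    L
a=8:    L    L    L    W    W
Cells with no legal move (terminal, hence L): (0,0), (0,1), (0,2), (1,0), (1,1), (1,2), (2,0), (2,1), (2,2), (3,0), (3,1), (3,2).
The remaining L cells, each justified by listing all of its moves:
(4,3): →(0,3)(W), (4,0)(W) — all W, so L
(4,4): →(0,4)(W), (4,1)(W), (4,0)(W) — all W, so L
(5,3): →(1,3)(W), (5,0)(W) — all W, so L
(5,4): →(1,4)(W), (5,1)(W), (5,0)(W) — all W, so L
(6,3): →(2,3)(W), (6,0)(W) — all W, so L
(6,4): →(2,4)(W), (6,1)(W), (6,0)(W) — all W, so L
(7,3): →(3,3)(W), (7,0)(W) — all W, so L
(7,4): →(3,4)(W), (7,1)(W), (7,0)(W) — all W, so L
(8,0): →(4,0)(W) only, which is W, so L
(8,1): →(4,1)(W) only, which is W, so L
(8,2): →(4,2)(W) only, which is W, so L
Every other cell has at least one move into one of the L cells above, so it is W.
From (8,4), the L positions reachable in one move are: (4,4), (8,1), (8,0). Any move reaching one of these is winning.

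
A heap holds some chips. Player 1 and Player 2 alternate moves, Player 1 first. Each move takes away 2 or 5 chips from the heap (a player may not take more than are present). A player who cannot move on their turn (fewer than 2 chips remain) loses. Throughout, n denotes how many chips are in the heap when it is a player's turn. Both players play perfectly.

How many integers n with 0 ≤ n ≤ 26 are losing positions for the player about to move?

Build the W/L table. Terminal = L. A non-terminal position is W if it has a move to some L; otherwise it is L.
n=0: no move → L
n=1: no move → L
n=2: can move to 0, which is L ⇒ W
n=3: can move to 1, which is L ⇒ W
n=4: the only move is to 2(W), a W ⇒ L
n=5: can move to 0, which is L ⇒ W
n=6: can move to 4, which is L ⇒ W
n=7: moves to 5(W), 2(W); every one is W ⇒ L
n=8: moves to 6(W), 3(W); every one is W ⇒ L
n=9: can move to 7, which is L ⇒ W
n=10: can move to 8, which is L ⇒ W
n=11: moves to 9(W), 6(W); every one is W ⇒ L
n=12: can move to 7, which is L ⇒ W
n=13: can move to 11, which is L ⇒ W
n=14: moves to 12(W), 9(W); every one is W ⇒ L
n=15: moves to 13(W), 10(W); every one is W ⇒ L
n=16: can move to 14, which is L ⇒ W
n=17: can move to 15, which is L ⇒ W
n=18: moves to 16(W), 13(W); every one is W ⇒ L
n=19: can move to 14, which is L ⇒ W
n=20: can move to 18, which is L ⇒ W
n=21: moves to 19(W), 16(W); every one is W ⇒ L
n=22: moves to 20(W), 17(W); every one is W ⇒ L
n=23: can move to 21, which is L ⇒ W
n=24: can move to 22, which is L ⇒ W
n=25: moves to 23(W), 20(W); every one is W ⇒ L
n=26: can move to 21, which is L ⇒ W
L entries with 0 ≤ n ≤ 26: n = 0, 1, 4, 7, 8, 11, 14, 15, 18, 21, 22, 25; that makes 12.

12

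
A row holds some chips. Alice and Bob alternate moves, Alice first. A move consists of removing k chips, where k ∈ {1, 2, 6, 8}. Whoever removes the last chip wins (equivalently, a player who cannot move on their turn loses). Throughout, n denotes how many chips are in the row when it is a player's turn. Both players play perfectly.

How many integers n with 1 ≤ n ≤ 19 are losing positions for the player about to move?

Classify positions by backward induction: terminal positions (no move available) are L. From any other position, the mover wins iff some move reaches an L.
n=0: no move → L
n=1: W (go to 0, an L position)
n=2: W (go to 0, an L position)
n=3: L (options 2(W), 1(W) are all W)
n=4: W (go to 3, an L position)
n=5: W (go to 3, an L position)
n=6: W (go to 0, an L position)
n=7: L (options 6(W), 5(W), 1(W) are all W)
n=8: W (go to 7, an L position)
n=9: W (go to 7, an L position)
n=10: L (options 9(W), 8(W), 4(W), 2(W) are all W)
n=11: W (go to 10, an L position)
n=12: W (go to 10, an L position)
n=13: W (go to 7, an L position)
n=14: L (options 13(W), 12(W), 8(W), 6(W) are all W)
n=15: W (go to 14, an L position)
n=16: W (go to 14, an L position)
n=17: L (options 16(W), 15(W), 11(W), 9(W) are all W)
n=18: W (go to 17, an L position)
n=19: W (go to 17, an L position)
L entries with 1 ≤ n ≤ 19 (n=0 is outside the asked range and is not counted): n = 3, 7, 10, 14, 17; that makes 5.

5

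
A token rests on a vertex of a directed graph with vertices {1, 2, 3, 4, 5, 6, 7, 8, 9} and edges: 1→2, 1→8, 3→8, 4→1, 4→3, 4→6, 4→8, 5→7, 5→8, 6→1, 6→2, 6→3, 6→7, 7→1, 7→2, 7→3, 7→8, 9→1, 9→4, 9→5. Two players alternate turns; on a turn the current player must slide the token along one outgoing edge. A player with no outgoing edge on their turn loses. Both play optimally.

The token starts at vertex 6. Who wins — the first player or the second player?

Classify positions by backward induction: terminal positions (no move available) are L. From any other position, the mover wins iff some move reaches an L.
Every edge goes from a vertex to one that appears earlier in the order 2, 8, 3, 1, 7, 6, 4, 5, 9, so processing vertices in that order labels each vertex after all of its successors.
2: no outgoing edge → L
8: no outgoing edge → L
3: can move to 8, which is L ⇒ W
1: can move to 8, which is L ⇒ W
7: can move to 8, which is L ⇒ W
6: can move to 2, which is L ⇒ W
4: can move to 8, which is L ⇒ W
5: can move to 8, which is L ⇒ W
9: moves to 5(W), 4(W), 1(W); every one is W ⇒ L
From 6 the player to move can move to 2, reaching an L position.

The first player wins.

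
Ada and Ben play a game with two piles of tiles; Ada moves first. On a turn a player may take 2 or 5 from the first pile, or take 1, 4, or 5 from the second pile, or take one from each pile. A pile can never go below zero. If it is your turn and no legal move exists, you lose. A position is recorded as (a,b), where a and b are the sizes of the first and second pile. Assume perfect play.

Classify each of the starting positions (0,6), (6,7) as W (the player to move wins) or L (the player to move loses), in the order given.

(0,6): W, (6,7): L

Positions with no move are L. A position that does have a move is losing for the player to move precisely when every available move leads to a winning position for the opponent. Fill in the labels:
No move ever increases a pile, so every position that can arise here has a ≤ 6 and b ≤ 7; it is enough to label the cells with 0 ≤ a ≤ 6 and 0 ≤ b ≤ 7.
Every move lowers a or b (never raises either), so fill the grid row by row in increasing a, and left to right within a row: each cell's successors are then already labelled.
      b=0  b=1  b=2  b=3  b=4  b=5  b=6  b=7
a=0:    L    W    L    W    W    W    W    W
a=1:    L    W    L    W    W    W    W    W
a=2:    W    W    W    W    L    W    L    W
a=3:    W    L    W    L    W    W    W    W
a=4:    L    W    W    L    W    W    W    W
a=5:    W    W    W    W    W    L    W    L
a=6:    W    L    W    W    L    W    W    L
Cells with no legal move (terminal, hence L): (0,0), (1,0).
The remaining L cells, each justified by listing all of its moves:
(0,2): →(0,1)(W) only, which is W, so L
(1,2): →(1,1)(W), (0,1)(W) — all W, so L
(2,4): →(0,4)(W), (2,3)(W), (2,0)(W), (1,3)(W) — all W, so L
(2,6): →(0,6)(W), (2,5)(W), (2,2)(W), (2,1)(W), (1,5)(W) — all W, so L
(3,1): →(1,1)(W), (3,0)(W), (2,0)(W) — all W, so L
(3,3): →(1,3)(W), (3,2)(W), (2,2)(W) — all W, so L
(4,0): →(2,0)(W) only, which is W, so L
(4,3): →(2,3)(W), (4,2)(W), (3,2)(W) — all W, so L
(5,5): →(3,5)(W), (0,5)(W), (5,4)(W), (5,1)(W), (5,0)(W), (4,4)(W) — all W, so L
(5,7): →(3,7)(W), (0,7)(W), (5,6)(W), (5,3)(W), (5,2)(W), (4,6)(W) — all W, so L
(6,1): →(4,1)(W), (1,1)(W), (6,0)(W), (5,0)(W) — all W, so L
(6,4): →(4,4)(W), (1,4)(W), (6,3)(W), (6,0)(W), (5,3)(W) — all W, so L
(6,7): →(4,7)(W), (1,7)(W), (6,6)(W), (6,3)(W), (6,2)(W), (5,6)(W) — all W, so L
Every other cell has at least one move into one of the L cells above, so it is W.
(0,6): the move to (0,2) reaches an L cell, so W
(6,7): one of the L cells justified above, so L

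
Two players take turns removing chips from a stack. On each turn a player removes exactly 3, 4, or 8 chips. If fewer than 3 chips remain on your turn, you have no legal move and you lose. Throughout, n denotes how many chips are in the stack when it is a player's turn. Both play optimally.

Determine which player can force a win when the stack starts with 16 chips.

The first player wins.

Label each position W (a win for the player to move) or L (a loss). A position with no legal move is L; any other position is W exactly when some move reaches an L, and L when every move reaches a W.
n=0: no move → L
n=1: no move → L
n=2: no move → L
n=3: reaches L-position 0 → W
n=4: reaches L-position 1 → W
n=5: reaches L-position 2 → W
n=6: reaches L-position 2 → W
n=7: only reaches 4(W), 3(W), all W → L
n=8: reaches L-position 0 → W
n=9: reaches L-position 1 → W
n=10: reaches L-position 7 → W
n=11: reaches L-position 7 → W
n=12: only reaches 9(W), 8(W), 4(W), all W → L
n=13: only reaches 10(W), 9(W), 5(W), all W → L
n=14: only reaches 11(W), 10(W), 6(W), all W → L
n=15: reaches L-position 12 → W
n=16: reaches L-position 13 → W
The starting position 16 is W: the player to move should remove 3, leaving 13, handing over an L position.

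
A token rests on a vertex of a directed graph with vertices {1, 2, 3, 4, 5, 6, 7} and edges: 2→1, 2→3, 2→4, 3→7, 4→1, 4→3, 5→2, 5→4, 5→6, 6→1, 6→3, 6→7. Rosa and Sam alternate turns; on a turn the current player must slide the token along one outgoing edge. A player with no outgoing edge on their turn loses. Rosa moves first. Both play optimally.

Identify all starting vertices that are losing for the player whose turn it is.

Use the standard recursion: the mover loses at a terminal position; elsewhere, the mover wins exactly when some move hands the opponent an L position.
Every edge goes from a vertex to one that appears earlier in the order 1, 7, 3, 6, 4, 2, 5, so processing vertices in that order labels each vertex after all of its successors.
1: no outgoing edge → L
7: no outgoing edge → L
3: W (go to 7, an L position)
6: W (go to 7, an L position)
4: W (go to 1, an L position)
2: W (go to 1, an L position)
5: L (options 2(W), 4(W), 6(W) are all W)
Reading off the rows marked L gives the requested list; there are 3 such vertices.

1, 5, 7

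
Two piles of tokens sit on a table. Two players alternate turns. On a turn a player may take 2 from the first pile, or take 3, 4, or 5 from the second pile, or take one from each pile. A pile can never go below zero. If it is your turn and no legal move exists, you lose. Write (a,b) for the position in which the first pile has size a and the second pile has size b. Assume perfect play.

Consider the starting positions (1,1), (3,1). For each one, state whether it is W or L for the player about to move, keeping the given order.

(1,1): W, (3,1): L

Work bottom-up. With no move the player to move loses. Otherwise the position is W if at least one move leads to an L position for the opponent, and L if every move leads to a W.
No move ever increases a pile, so every position that can arise here has a ≤ 3 and b ≤ 1; it is enough to label the cells with 0 ≤ a ≤ 3 and 0 ≤ b ≤ 1.
Every move lowers a or b (never raises either), so fill the grid row by row in increasing a, and left to right within a row: each cell's successors are then already labelled.
      b=0  b=1
a=0:    L    L
a=1:    L    W
a=2:    W    W
a=3:    W    L
Cells with no legal move (terminal, hence L): (0,0), (0,1), (1,0).
The remaining L cells, each justified by listing all of its moves:
(3,1): →(1,1)(W), (2,0)(W) — all W, so L
Every other cell has at least one move into one of the L cells above, so it is W.
(1,1): the move to (0,0) reaches an L cell, so W
(3,1): one of the L cells justified above, so L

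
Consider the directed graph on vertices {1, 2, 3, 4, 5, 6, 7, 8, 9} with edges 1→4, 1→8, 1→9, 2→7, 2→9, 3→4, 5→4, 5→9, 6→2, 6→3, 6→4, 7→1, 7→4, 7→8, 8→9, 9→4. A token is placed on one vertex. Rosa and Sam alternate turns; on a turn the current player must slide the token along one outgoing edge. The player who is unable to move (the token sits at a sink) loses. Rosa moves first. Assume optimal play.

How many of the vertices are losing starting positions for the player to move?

Work bottom-up. With no move the player to move loses. Otherwise the position is W if at least one move leads to an L position for the opponent, and L if every move leads to a W.
Every edge goes from a vertex to one that appears earlier in the order 4, 9, 5, 8, 1, 7, 3, 2, 6, so processing vertices in that order labels each vertex after all of its successors.
4: no outgoing edge → L
9: W (go to 4, an L position)
5: W (go to 4, an L position)
8: L (sole option 9(W) is W)
1: W (go to 8, an L position)
7: W (go to 8, an L position)
3: W (go to 4, an L position)
2: L (options 7(W), 9(W) are all W)
6: W (go to 2, an L position)
The L vertices are 2, 4, 8; that is 3 in all.

3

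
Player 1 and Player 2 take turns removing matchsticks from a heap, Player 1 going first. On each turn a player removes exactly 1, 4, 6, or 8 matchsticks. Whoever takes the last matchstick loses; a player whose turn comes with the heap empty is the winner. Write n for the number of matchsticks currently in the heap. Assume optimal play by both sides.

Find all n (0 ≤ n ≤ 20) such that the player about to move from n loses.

1, 3, 6, 8, 13, 15, 18, 20

Compute win/loss labels from the base case upward. A position with no move is W. Any other position is W if it can reach an L in one move, else L.
n=0: no move; the opponent has just taken the last matchstick and therefore loses → W
n=1: L (sole option 0(W) is W)
n=2: W (go to 1, an L position)
n=3: L (sole option 2(W) is W)
n=4: W (go to 3, an L position)
n=5: W (go to 1, an L position)
n=6: L (options 5(W), 2(W), 0(W) are all W)
n=7: W (go to 6, an L position)
n=8: L (options 7(W), 4(W), 2(W), 0(W) are all W)
n=9: W (go to 8, an L position)
n=10: W (go to 6, an L position)
n=11: W (go to 3, an L position)
n=12: W (go to 8, an L position)
n=13: L (options 12(W), 9(W), 7(W), 5(W) are all W)
n=14: W (go to 13, an L position)
n=15: L (options 14(W), 11(W), 9(W), 7(W) are all W)
n=16: W (go to 15, an L position)
n=17: W (go to 13, an L position)
n=18: L (options 17(W), 14(W), 12(W), 10(W) are all W)
n=19: W (go to 18, an L position)
n=20: L (options 19(W), 16(W), 14(W), 12(W) are all W)
The losing starting values of n are exactly the entries labelled L in this table (8 of them).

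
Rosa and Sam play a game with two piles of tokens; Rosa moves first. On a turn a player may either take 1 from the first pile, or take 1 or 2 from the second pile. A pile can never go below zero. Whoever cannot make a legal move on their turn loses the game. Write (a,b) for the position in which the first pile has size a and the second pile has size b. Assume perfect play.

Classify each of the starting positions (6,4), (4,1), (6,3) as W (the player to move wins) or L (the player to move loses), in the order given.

(6,4): W, (4,1): W, (6,3): L

Compute win/loss labels from the base case upward. A position with no move is L. Any other position is W if it can reach an L in one move, else L.
No move ever increases a pile, so every position that can arise here has a ≤ 6 and b ≤ 4; it is enough to label the cells with 0 ≤ a ≤ 6 and 0 ≤ b ≤ 4.
Every move lowers a or b (never raises either), so fill the grid row by row in increasing a, and left to right within a row: each cell's successors are then already labelled.
      b=0  b=1  b=2  b=3  b=4
a=0:    L    W    W    L    W
a=1:    W    L    W    W    L
a=2:    L    W    W    L    W
a=3:    W    L    W    W    L
a=4:    L    W    W    L    W
a=5:    W    L    W    W    L
a=6:    L    W    W    L    W
Cells with no legal move (terminal, hence L): (0,0).
The remaining L cells, each justified by listing all of its moves:
(0,3): →(0,2)(W), (0,1)(W) — all W, so L
(1,1): →(0,1)(W), (1,0)(W) — all W, so L
(1,4): →(0,4)(W), (1,3)(W), (1,2)(W) — all W, so L
(2,0): →(1,0)(W) only, which is W, so L
(2,3): →(1,3)(W), (2,2)(W), (2,1)(W) — all W, so L
(3,1): →(2,1)(W), (3,0)(W) — all W, so L
(3,4): →(2,4)(W), (3,3)(W), (3,2)(W) — all W, so L
(4,0): →(3,0)(W) only, which is W, so L
(4,3): →(3,3)(W), (4,2)(W), (4,1)(W) — all W, so L
(5,1): →(4,1)(W), (5,0)(W) — all W, so L
(5,4): →(4,4)(W), (5,3)(W), (5,2)(W) — all W, so L
(6,0): →(5,0)(W) only, which is W, so L
(6,3): →(5,3)(W), (6,2)(W), (6,1)(W) — all W, so L
Every other cell has at least one move into one of the L cells above, so it is W.
(6,4): the move to (5,4) reaches an L cell, so W
(4,1): the move to (3,1) reaches an L cell, so W
(6,3): one of the L cells justified above, so L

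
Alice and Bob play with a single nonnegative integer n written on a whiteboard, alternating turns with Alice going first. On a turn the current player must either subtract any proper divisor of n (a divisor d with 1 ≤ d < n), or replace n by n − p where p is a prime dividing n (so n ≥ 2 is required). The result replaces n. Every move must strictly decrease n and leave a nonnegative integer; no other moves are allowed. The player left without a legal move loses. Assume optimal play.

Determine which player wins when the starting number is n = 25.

Positions with no move are L. A position that does have a move is losing for the player to move precisely when every available move leads to a winning position for the opponent. Fill in the labels:
n=0: no move → L
n=1: no move → L
n=2: reaches L-position 0 → W
n=3: reaches L-position 0 → W
n=4: only reaches 2(W), 3(W), all W → L
n=5: reaches L-position 0 → W
n=6: reaches L-position 4 → W
n=7: reaches L-position 0 → W
n=8: reaches L-position 4 → W
n=9: only reaches 6(W), 8(W), all W → L
n=10: reaches L-position 9 → W
n=11: reaches L-position 0 → W
n=12: reaches L-position 9 → W
n=13: reaches L-position 0 → W
n=14: only reaches 7(W), 12(W), 13(W), all W → L
n=15: reaches L-position 14 → W
n=16: reaches L-position 14 → W
n=17: reaches L-position 0 → W
n=18: reaches L-position 9 → W
n=19: reaches L-position 0 → W
n=20: only reaches 10(W), 15(W), 16(W), 18(W), 19(W), all W → L
n=21: reaches L-position 14 → W
n=22: reaches L-position 20 → W
n=23: reaches L-position 0 → W
n=24: reaches L-position 20 → W
n=25: reaches L-position 20 → W
From 25 Alice can move to 20, reaching an L position.

Alice wins.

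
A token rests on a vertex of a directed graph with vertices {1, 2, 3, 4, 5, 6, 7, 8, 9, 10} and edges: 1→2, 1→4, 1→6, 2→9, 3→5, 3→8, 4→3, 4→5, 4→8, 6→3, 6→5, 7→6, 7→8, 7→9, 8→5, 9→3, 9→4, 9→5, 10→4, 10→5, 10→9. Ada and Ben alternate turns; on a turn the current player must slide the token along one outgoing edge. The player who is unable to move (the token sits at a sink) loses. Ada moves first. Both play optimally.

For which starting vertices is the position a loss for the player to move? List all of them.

Classify positions by backward induction: terminal positions (no move available) are L. From any other position, the mover wins iff some move reaches an L.
Every edge goes from a vertex to one that appears earlier in the order 5, 8, 3, 4, 9, 6, 7, 2, 10, 1, so processing vertices in that order labels each vertex after all of its successors.
5: no outgoing edge → L
8: reaches L-position 5 → W
3: reaches L-position 5 → W
4: reaches L-position 5 → W
9: reaches L-position 5 → W
6: reaches L-position 5 → W
7: only reaches 6(W), 9(W), 8(W), all W → L
2: only reaches 9(W), which is W → L
10: reaches L-position 5 → W
1: reaches L-position 2 → W
The losing starting vertices are exactly the entries labelled L in this table (3 of them).

2, 5, 7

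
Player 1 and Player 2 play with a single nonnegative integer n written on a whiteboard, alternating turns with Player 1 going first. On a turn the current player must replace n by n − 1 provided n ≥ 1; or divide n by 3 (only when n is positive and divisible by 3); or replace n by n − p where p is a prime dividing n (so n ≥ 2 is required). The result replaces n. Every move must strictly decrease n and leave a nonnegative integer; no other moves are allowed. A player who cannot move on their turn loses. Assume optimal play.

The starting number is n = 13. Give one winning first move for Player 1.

Move to 0.

Label each position W (a win for the player to move) or L (a loss). A position with no legal move is L; any other position is W exactly when some move reaches an L, and L when every move reaches a W.
n=0: no move → L
n=1: reaches L-position 0 → W
n=2: reaches L-position 0 → W
n=3: reaches L-position 0 → W
n=4: only reaches 2(W), 3(W), all W → L
n=5: reaches L-position 0 → W
n=6: reaches L-position 4 → W
n=7: reaches L-position 0 → W
n=8: only reaches 6(W), 7(W), all W → L
n=9: reaches L-position 8 → W
n=10: reaches L-position 8 → W
n=11: reaches L-position 0 → W
n=12: reaches L-position 4 → W
n=13: reaches L-position 0 → W
From 13, the L positions reachable in one move are: 0.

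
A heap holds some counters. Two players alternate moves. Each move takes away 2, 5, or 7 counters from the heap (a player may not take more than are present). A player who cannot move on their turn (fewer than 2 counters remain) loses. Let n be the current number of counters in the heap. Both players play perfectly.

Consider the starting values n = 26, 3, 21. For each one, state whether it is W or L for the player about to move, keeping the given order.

26: L, 3: W, 21: W

Build the W/L table. Terminal = L. A non-terminal position is W if it has a move to some L; otherwise it is L.
n=0: no move → L
n=1: no move → L
n=2: can move to 0, which is L ⇒ W
n=3: can move to 1, which is L ⇒ W
n=4: the only move is to 2(W), a W ⇒ L
n=5: can move to 0, which is L ⇒ W
n=6: can move to 4, which is L ⇒ W
n=7: can move to 0, which is L ⇒ W
n=8: can move to 1, which is L ⇒ W
n=9: can move to 4, which is L ⇒ W
n=10: moves to 8(W), 5(W), 3(W); every one is W ⇒ L
n=11: can move to 4, which is L ⇒ W
n=12: can move to 10, which is L ⇒ W
n=13: moves to 11(W), 8(W), 6(W); every one is W ⇒ L
n=14: moves to 12(W), 9(W), 7(W); every one is W ⇒ L
n=15: can move to 13, which is L ⇒ W
n=16: can move to 14, which is L ⇒ W
n=17: can move to 10, which is L ⇒ W
n=18: can move to 13, which is L ⇒ W
n=19: can move to 14, which is L ⇒ W
n=20: can move to 13, which is L ⇒ W
n=21: can move to 14, which is L ⇒ W
n=22: moves to 20(W), 17(W), 15(W); every one is W ⇒ L
n=23: moves to 21(W), 18(W), 16(W); every one is W ⇒ L
n=24: can move to 22, which is L ⇒ W
n=25: can move to 23, which is L ⇒ W
n=26: moves to 24(W), 21(W), 19(W); every one is W ⇒ L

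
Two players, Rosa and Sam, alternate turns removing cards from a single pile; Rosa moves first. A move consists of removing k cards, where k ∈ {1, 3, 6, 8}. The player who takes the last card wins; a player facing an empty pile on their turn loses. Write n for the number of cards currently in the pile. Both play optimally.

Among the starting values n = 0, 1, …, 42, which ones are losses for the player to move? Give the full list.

0, 2, 4, 9, 11, 13, 18, 20, 22, 27, 29, 31, 36, 38, 40

Work bottom-up. With no move the player to move loses. Otherwise the position is W if at least one move leads to an L position for the opponent, and L if every move leads to a W.
n=0: no move → L
n=1: can move to 0, which is L ⇒ W
n=2: the only move is to 1(W), a W ⇒ L
n=3: can move to 2, which is L ⇒ W
n=4: moves to 3(W), 1(W); every one is W ⇒ L
n=5: can move to 4, which is L ⇒ W
n=6: can move to 0, which is L ⇒ W
n=7: can move to 4, which is L ⇒ W
n=8: can move to 2, which is L ⇒ W
n=9: moves to 8(W), 6(W), 3(W), 1(W); every one is W ⇒ L
n=10: can move to 9, which is L ⇒ W
n=11: moves to 10(W), 8(W), 5(W), 3(W); every one is W ⇒ L
n=12: can move to 11, which is L ⇒ W
n=13: moves to 12(W), 10(W), 7(W), 5(W); every one is W ⇒ L
n=14: can move to 13, which is L ⇒ W
n=15: can move to 9, which is L ⇒ W
n=16: can move to 13, which is L ⇒ W
n=17: can move to 11, which is L ⇒ W
n=18: moves to 17(W), 15(W), 12(W), 10(W); every one is W ⇒ L
n=19: can move to 18, which is L ⇒ W
n=20: moves to 19(W), 17(W), 14(W), 12(W); every one is W ⇒ L
n=21: can move to 20, which is L ⇒ W
n=22: moves to 21(W), 19(W), 16(W), 14(W); every one is W ⇒ L
n=23: can move to 22, which is L ⇒ W
n=24: can move to 18, which is L ⇒ W
n=25: can move to 22, which is L ⇒ W
n=26: can move to 20, which is L ⇒ W
n=27: moves to 26(W), 24(W), 21(W), 19(W); every one is W ⇒ L
n=28: can move to 27, which is L ⇒ W
n=29: moves to 28(W), 26(W), 23(W), 21(W); every one is W ⇒ L
n=30: can move to 29, which is L ⇒ W
n=31: moves to 30(W), 28(W), 25(W), 23(W); every one is W ⇒ L
n=32: can move to 31, which is L ⇒ W
n=33: can move to 27, which is L ⇒ W
n=34: can move to 31, which is L ⇒ W
n=35: can move to 29, which is L ⇒ W
n=36: moves to 35(W), 33(W), 30(W), 28(W); every one is W ⇒ L
n=37: can move to 36, which is L ⇒ W
n=38: moves to 37(W), 35(W), 32(W), 30(W); every one is W ⇒ L
n=39: can move to 38, which is L ⇒ W
n=40: moves to 39(W), 37(W), 34(W), 32(W); every one is W ⇒ L
n=41: can move to 40, which is L ⇒ W
n=42: can move to 36, which is L ⇒ W
Reading off the rows marked L gives the requested list; there are 15 such values of n.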